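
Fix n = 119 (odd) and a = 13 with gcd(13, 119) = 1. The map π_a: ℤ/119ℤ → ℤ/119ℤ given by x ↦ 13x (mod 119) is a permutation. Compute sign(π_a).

-1

Trace 13: π^k(13) = [13, 50, 55, 1] for k=0..3.
π_13 has 32 disjoint cycles with lengths [4, 4, 4, 4, 4, 4, 4, 4, 4, 4, 4, 4, 4, 4, 4, 4, 4, 4, 4, 4, 4, 4, 4, 4, 4, 4, 4, 4, 2, 2, 2, 1] on {0,…,118}.
sign(π) = (−1)^{n − #cycles} = (−1)^{119−32} = (−1)^87 = -1.
Check: (13/119) = -1 by Zolotarev.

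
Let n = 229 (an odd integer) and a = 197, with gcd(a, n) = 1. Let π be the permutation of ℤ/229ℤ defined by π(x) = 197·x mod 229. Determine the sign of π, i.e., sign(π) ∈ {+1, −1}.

-1

Start at x=104: 104 → 107 → 11 → 106 → 43 → 227 → 64 → … (one orbit).
Cycle type of π: 76×3 + 1; total 4 cycles.
4 cycles on 229: each ℓ→(−1)^(ℓ−1), product (−1)^225 = -1.
(197|229)_J = -1 (Zolotarev's lemma cross-check).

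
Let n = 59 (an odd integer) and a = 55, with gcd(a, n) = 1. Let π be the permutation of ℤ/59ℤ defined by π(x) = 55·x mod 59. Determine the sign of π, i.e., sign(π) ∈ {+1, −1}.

-1

Trace 40: π^k(40) = [40, 17, 50, 36, 33, 45, 56] for k=0..6.
The orbit structure of x ↦ 55x mod 59: 2 orbits of sizes [58, 1].
With 2 cycles on 59 points, sign = (−1)^{59−2} = -1.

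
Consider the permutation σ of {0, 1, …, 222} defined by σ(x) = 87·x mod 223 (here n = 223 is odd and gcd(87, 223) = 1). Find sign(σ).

-1

Trace 17: π^k(17) = [17, 141, 2, 174, 197, 191, 115] for k=0..6.
Decompose π into cycles: lengths [74, 74, 74, 1] (4 cycles, including the fixed point 0).
sign(π) = (−1)^{n − #cycles} = (−1)^{223−4} = (−1)^219 = -1.
Zolotarev: (87|223) = -1, matching the cycle-count sign.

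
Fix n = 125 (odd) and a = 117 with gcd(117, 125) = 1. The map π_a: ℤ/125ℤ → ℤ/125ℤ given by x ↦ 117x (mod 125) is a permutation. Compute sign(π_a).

-1

Start at x=81: 81 → 102 → 59 → 28 → 26 → 42 → 39 → … (one orbit).
Cycle type of π: 100 + 20 + 4 + 1; total 4 cycles.
125 − 4 = 121 transpositions; sign(π) = (−1)^121 = -1.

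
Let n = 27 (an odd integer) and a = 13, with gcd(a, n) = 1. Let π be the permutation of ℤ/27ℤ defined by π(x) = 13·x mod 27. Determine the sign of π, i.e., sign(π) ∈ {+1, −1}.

+1

Orbit of 16 under x↦13x: [16, 19, 4, 25, 1, 13, 7]… (length divides ord_27(13)).
Cycle type of π: 9×2 + 3×2 + 1×3; total 7 cycles.
With 7 cycles on 27 points, sign = (−1)^{27−7} = +1.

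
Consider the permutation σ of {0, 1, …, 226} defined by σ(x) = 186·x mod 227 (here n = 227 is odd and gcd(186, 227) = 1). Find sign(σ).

+1

Start at x=136: 136 → 99 → 27 → 28 → 214 → 79 → 166 → … (one orbit).
Cycle type of π: 113×2 + 1; total 3 cycles.
227 − 3 = 224 transpositions; sign(π) = (−1)^224 = +1.
Via Zolotarev, sign(π_{186}) = (186|227) = +1.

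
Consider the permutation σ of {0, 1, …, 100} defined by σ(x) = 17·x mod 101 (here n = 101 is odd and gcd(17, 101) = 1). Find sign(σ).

+1

Start at x=14: 14 → 36 → 6 → 1 → 17 → 87 → 65 → … (one orbit).
Cycle type of π: 10×10 + 1; total 11 cycles.
Σ(ℓ_i−1) = 101−11 = 90; sign = (−1)^90 = +1.
Check: (17/101) = +1 by Zolotarev.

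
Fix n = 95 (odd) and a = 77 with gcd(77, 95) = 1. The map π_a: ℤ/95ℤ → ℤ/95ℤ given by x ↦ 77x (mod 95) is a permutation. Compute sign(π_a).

Start at x=77: 77 → 39 → 58 → 1 → 77 (one orbit).
The orbit structure of x ↦ 77x mod 95: 38 orbits of sizes [4, 4, 4, 4, 4, 4, 4, 4, 4, 4, 4, 4, 4, 4, 4, 4, 4, 4, 4, 1, 1, 1, 1, 1, 1, 1, 1, 1, 1, 1, 1, 1, 1, 1, 1, 1, 1, 1].
95 − 38 = 57 transpositions; sign(π) = (−1)^57 = -1.
Zolotarev: (77|95) = -1, matching the cycle-count sign.

-1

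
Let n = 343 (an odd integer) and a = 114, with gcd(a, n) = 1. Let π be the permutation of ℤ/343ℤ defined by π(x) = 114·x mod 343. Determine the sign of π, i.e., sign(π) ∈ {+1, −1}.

Trace 317: π^k(317) = [317, 123, 302, 128, 186, 281, 135] for k=0..6.
The orbit structure of x ↦ 114x mod 343: 7 orbits of sizes [147, 147, 21, 21, 3, 3, 1].
n − c = 343 − 7 = 336; sign = (−1)^336 = +1.

+1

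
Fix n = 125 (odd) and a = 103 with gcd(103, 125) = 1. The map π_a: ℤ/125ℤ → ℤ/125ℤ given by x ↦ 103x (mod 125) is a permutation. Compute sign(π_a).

Trace 43: π^k(43) = [43, 54, 62, 11, 8, 74, 122] for k=0..6.
The orbit structure of x ↦ 103x mod 125: 4 orbits of sizes [100, 20, 4, 1].
sign(π) = (−1)^{n − #cycles} = (−1)^{125−4} = (−1)^121 = -1.
The Jacobi symbol (103|125) = -1 (Zolotarev) agrees.

-1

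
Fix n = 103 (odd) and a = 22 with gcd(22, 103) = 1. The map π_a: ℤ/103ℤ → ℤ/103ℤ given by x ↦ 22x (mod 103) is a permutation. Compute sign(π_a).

-1

Trace 27: π^k(27) = [27, 79, 90, 23, 94, 8, 73] for k=0..6.
Decompose π into cycles: lengths [34, 34, 34, 1] (4 cycles, including the fixed point 0).
103 − 4 = 99 transpositions; sign(π) = (−1)^99 = -1.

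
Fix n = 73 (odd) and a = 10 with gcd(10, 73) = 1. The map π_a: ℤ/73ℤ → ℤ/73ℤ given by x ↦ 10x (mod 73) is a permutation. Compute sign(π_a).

Trace 72: π^k(72) = [72, 63, 46, 22, 1, 10, 27] for k=0..6.
Decompose π into cycles: lengths [8, 8, 8, 8, 8, 8, 8, 8, 8, 1] (10 cycles, including the fixed point 0).
With 10 cycles on 73 points, sign = (−1)^{73−10} = -1.
(10|73)_J = -1 (Zolotarev's lemma cross-check).

-1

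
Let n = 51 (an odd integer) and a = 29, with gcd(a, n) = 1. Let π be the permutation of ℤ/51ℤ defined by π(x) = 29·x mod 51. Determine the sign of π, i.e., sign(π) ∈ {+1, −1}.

+1

Orbit of 43 under x↦29x: [43, 23, 4, 14, 49, 44, 1]… (length divides ord_51(29)).
Cycle type of π: 16×3 + 2 + 1; total 5 cycles.
5 cycles on 51: each ℓ→(−1)^(ℓ−1), product (−1)^46 = +1.
(29|51)_J = +1 (Zolotarev's lemma cross-check).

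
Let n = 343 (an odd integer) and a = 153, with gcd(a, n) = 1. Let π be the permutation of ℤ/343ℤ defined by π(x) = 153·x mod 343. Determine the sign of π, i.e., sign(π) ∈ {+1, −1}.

Orbit of 120 under x↦153x: [120, 181, 253, 293, 239, 209, 78]… (length divides ord_343(153)).
Cycle type of π: 98×3 + 14×3 + 2×3 + 1; total 10 cycles.
With 10 cycles on 343 points, sign = (−1)^{343−10} = -1.
Via Zolotarev, sign(π_{153}) = (153|343) = -1.

-1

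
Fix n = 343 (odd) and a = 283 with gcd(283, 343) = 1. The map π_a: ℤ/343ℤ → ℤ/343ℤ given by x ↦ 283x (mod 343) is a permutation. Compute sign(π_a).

Start at x=73: 73 → 79 → 62 → 53 → 250 → 92 → 311 → … (one orbit).
Cycle type of π: 294 + 42 + 6 + 1; total 4 cycles.
4 cycles on 343: each ℓ→(−1)^(ℓ−1), product (−1)^339 = -1.

-1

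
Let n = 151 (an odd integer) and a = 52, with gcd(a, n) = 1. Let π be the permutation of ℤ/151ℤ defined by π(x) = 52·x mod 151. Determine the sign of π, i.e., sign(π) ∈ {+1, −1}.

-1

Start at x=149: 149 → 47 → 28 → 97 → 61 → 1 → 52 → … (one orbit).
Cycle lengths of π_52 on ℤ/151ℤ: [150, 1]; 2 cycles in total.
sign(π) = (−1)^{n − #cycles} = (−1)^{151−2} = (−1)^149 = -1.
Zolotarev: (52|151) = -1, matching the cycle-count sign.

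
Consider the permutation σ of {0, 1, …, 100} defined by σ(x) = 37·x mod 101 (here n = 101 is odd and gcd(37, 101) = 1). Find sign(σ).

Start at x=19: 19 → 97 → 54 → 79 → 95 → 81 → 68 → … (one orbit).
The orbit structure of x ↦ 37x mod 101: 5 orbits of sizes [25, 25, 25, 25, 1].
101 − 5 = 96 transpositions; sign(π) = (−1)^96 = +1.

+1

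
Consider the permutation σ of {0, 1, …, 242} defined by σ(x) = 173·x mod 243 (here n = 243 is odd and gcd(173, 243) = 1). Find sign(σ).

-1

Trace 214: π^k(214) = [214, 86, 55, 38, 13, 62, 34] for k=0..6.
Decompose π into cycles: lengths [162, 54, 18, 6, 2, 1] (6 cycles, including the fixed point 0).
6 cycles on 243: each ℓ→(−1)^(ℓ−1), product (−1)^237 = -1.
The Jacobi symbol (173|243) = -1 (Zolotarev) agrees.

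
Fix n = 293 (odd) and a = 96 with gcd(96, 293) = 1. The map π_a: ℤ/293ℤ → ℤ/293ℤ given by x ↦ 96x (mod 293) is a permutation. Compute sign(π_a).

Start at x=95: 95 → 37 → 36 → 233 → 100 → 224 → 115 → … (one orbit).
Cycle lengths of π_96 on ℤ/293ℤ: [146, 146, 1]; 3 cycles in total.
With 3 cycles on 293 points, sign = (−1)^{293−3} = +1.

+1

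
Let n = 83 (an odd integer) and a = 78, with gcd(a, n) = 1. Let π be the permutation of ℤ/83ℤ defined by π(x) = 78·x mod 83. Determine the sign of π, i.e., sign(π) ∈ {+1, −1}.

+1

Start at x=69: 69 → 70 → 65 → 7 → 48 → 9 → 38 → … (one orbit).
Cycle type of π: 41×2 + 1; total 3 cycles.
83 − 3 = 80 transpositions; sign(π) = (−1)^80 = +1.
Via Zolotarev, sign(π_{78}) = (78|83) = +1.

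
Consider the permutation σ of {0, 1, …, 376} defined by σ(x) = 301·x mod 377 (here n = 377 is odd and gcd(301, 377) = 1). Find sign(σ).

+1

Start at x=51: 51 → 271 → 139 → 369 → 231 → 163 → 53 → … (one orbit).
Cycle type of π: 84×4 + 28 + 12 + 1; total 7 cycles.
7 cycles on 377: each ℓ→(−1)^(ℓ−1), product (−1)^370 = +1.
The Jacobi symbol (301|377) = +1 (Zolotarev) agrees.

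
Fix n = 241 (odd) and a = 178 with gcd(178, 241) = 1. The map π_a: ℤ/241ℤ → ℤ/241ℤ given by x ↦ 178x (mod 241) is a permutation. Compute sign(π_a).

-1

Trace 44: π^k(44) = [44, 120, 152, 64, 65, 2, 115] for k=0..6.
6 cycles of lengths [48, 48, 48, 48, 48, 1].
With 6 cycles on 241 points, sign = (−1)^{241−6} = -1.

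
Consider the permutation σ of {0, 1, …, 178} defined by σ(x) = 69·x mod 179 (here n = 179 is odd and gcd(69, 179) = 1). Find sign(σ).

Trace 26: π^k(26) = [26, 4, 97, 70, 176, 151, 37] for k=0..6.
2 cycles of lengths [178, 1].
n − c = 179 − 2 = 177; sign = (−1)^177 = -1.
Zolotarev: (69|179) = -1, matching the cycle-count sign.

-1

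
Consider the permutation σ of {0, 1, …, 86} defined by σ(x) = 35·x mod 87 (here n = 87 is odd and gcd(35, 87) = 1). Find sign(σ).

Trace 82: π^k(82) = [82, 86, 52, 80, 16, 38, 25] for k=0..6.
8 cycles of lengths [14, 14, 14, 14, 14, 14, 2, 1].
n − c = 87 − 8 = 79; sign = (−1)^79 = -1.
The Jacobi symbol (35|87) = -1 (Zolotarev) agrees.

-1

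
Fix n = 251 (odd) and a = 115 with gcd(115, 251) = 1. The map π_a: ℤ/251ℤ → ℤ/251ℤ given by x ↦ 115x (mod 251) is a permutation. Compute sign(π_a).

Trace 106: π^k(106) = [106, 142, 15, 219, 85, 237, 147] for k=0..6.
Decompose π into cycles: lengths [125, 125, 1] (3 cycles, including the fixed point 0).
n − c = 251 − 3 = 248; sign = (−1)^248 = +1.
(115|251)_J = +1 (Zolotarev's lemma cross-check).

+1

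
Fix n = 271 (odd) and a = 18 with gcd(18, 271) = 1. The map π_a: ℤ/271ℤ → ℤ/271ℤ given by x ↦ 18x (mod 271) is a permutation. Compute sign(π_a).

+1

Start at x=134: 134 → 244 → 56 → 195 → 258 → 37 → 124 → … (one orbit).
Cycle lengths of π_18 on ℤ/271ℤ: [135, 135, 1]; 3 cycles in total.
Σ(ℓ_i−1) = 271−3 = 268; sign = (−1)^268 = +1.
Zolotarev: (18|271) = +1, matching the cycle-count sign.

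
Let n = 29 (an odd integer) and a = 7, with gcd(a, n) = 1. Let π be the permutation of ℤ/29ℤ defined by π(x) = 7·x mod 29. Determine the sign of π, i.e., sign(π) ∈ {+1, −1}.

+1

Trace 23: π^k(23) = [23, 16, 25, 1, 7, 20, 24] for k=0..6.
Cycle lengths of π_7 on ℤ/29ℤ: [7, 7, 7, 7, 1]; 5 cycles in total.
With 5 cycles on 29 points, sign = (−1)^{29−5} = +1.
Check: (7/29) = +1 by Zolotarev.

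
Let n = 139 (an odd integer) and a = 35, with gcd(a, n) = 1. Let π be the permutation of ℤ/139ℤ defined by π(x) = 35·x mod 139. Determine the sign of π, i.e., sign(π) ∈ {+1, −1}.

Trace 42: π^k(42) = [42, 80, 20, 5, 36, 9, 37] for k=0..6.
Decompose π into cycles: lengths [69, 69, 1] (3 cycles, including the fixed point 0).
139 − 3 = 136 transpositions; sign(π) = (−1)^136 = +1.
Check: (35/139) = +1 by Zolotarev.

+1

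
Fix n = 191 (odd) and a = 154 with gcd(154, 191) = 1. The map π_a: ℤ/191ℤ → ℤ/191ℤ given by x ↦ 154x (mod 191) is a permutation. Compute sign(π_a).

Trace 153: π^k(153) = [153, 69, 121, 107, 52, 177, 136] for k=0..6.
The orbit structure of x ↦ 154x mod 191: 11 orbits of sizes [19, 19, 19, 19, 19, 19, 19, 19, 19, 19, 1].
n − c = 191 − 11 = 180; sign = (−1)^180 = +1.

+1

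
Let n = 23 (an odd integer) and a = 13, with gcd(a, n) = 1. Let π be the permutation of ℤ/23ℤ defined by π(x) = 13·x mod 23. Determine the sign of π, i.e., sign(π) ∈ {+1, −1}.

Orbit of 9 under x↦13x: [9, 2, 3, 16, 1, 13, 8]… (length divides ord_23(13)).
3 cycles of lengths [11, 11, 1].
sign(π) = (−1)^{n − #cycles} = (−1)^{23−3} = (−1)^20 = +1.
(13|23)_J = +1 (Zolotarev's lemma cross-check).

+1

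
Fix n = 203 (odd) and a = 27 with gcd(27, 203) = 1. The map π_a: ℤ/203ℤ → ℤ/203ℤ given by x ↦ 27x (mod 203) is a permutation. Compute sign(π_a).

Start at x=1: 1 → 27 → 120 → 195 → 190 → 55 → 64 → … (one orbit).
π_27 has 11 disjoint cycles with lengths [28, 28, 28, 28, 28, 28, 28, 2, 2, 2, 1] on {0,…,202}.
Σ(ℓ_i−1) = 203−11 = 192; sign = (−1)^192 = +1.
The Jacobi symbol (27|203) = +1 (Zolotarev) agrees.

+1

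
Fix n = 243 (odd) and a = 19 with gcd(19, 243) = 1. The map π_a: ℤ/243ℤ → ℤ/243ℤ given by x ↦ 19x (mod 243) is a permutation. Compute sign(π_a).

+1

Trace 190: π^k(190) = [190, 208, 64, 1, 19, 118, 55] for k=0..6.
The orbit structure of x ↦ 19x mod 243: 27 orbits of sizes [27, 27, 27, 27, 27, 27, 9, 9, 9, 9, 9, 9, 3, 3, 3, 3, 3, 3, 1, 1, 1, 1, 1, 1, 1, 1, 1].
27 cycles on 243: each ℓ→(−1)^(ℓ−1), product (−1)^216 = +1.
(19|243)_J = +1 (Zolotarev's lemma cross-check).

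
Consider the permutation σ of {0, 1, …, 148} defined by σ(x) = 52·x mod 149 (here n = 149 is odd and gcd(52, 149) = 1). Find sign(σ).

Start at x=64: 64 → 50 → 67 → 57 → 133 → 62 → 95 → … (one orbit).
Cycle lengths of π_52 on ℤ/149ℤ: [148, 1]; 2 cycles in total.
n − c = 149 − 2 = 147; sign = (−1)^147 = -1.
Zolotarev: (52|149) = -1, matching the cycle-count sign.

-1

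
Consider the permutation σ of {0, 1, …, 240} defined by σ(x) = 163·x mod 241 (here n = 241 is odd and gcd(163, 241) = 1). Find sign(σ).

-1

Start at x=32: 32 → 155 → 201 → 228 → 50 → 197 → 58 → … (one orbit).
Cycle lengths of π_163 on ℤ/241ℤ: [240, 1]; 2 cycles in total.
n − c = 241 − 2 = 239; sign = (−1)^239 = -1.
The Jacobi symbol (163|241) = -1 (Zolotarev) agrees.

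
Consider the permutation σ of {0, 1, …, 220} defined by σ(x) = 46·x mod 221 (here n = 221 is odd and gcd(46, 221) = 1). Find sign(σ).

Orbit of 58 under x↦46x: [58, 16, 73, 43, 210, 157, 150]… (length divides ord_221(46)).
7 cycles of lengths [48, 48, 48, 48, 16, 12, 1].
7 cycles on 221: each ℓ→(−1)^(ℓ−1), product (−1)^214 = +1.
The Jacobi symbol (46|221) = +1 (Zolotarev) agrees.

+1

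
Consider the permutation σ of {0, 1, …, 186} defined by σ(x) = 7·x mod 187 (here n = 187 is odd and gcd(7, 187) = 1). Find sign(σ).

+1

Start at x=29: 29 → 16 → 112 → 36 → 65 → 81 → 6 → … (one orbit).
Cycle lengths of π_7 on ℤ/187ℤ: [80, 80, 16, 10, 1]; 5 cycles in total.
sign(π) = (−1)^{n − #cycles} = (−1)^{187−5} = (−1)^182 = +1.
Via Zolotarev, sign(π_{7}) = (7|187) = +1.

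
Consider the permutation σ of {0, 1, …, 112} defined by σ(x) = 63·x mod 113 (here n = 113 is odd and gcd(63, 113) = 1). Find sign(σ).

Trace 49: π^k(49) = [49, 36, 8, 52, 112, 50, 99] for k=0..6.
Cycle lengths of π_63 on ℤ/113ℤ: [56, 56, 1]; 3 cycles in total.
Σ(ℓ_i−1) = 113−3 = 110; sign = (−1)^110 = +1.
(63|113)_J = +1 (Zolotarev's lemma cross-check).

+1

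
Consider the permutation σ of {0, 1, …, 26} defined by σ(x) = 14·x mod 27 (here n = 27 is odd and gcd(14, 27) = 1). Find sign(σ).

-1

Trace 19: π^k(19) = [19, 23, 25, 26, 13, 20, 10] for k=0..6.
π_14 has 4 disjoint cycles with lengths [18, 6, 2, 1] on {0,…,26}.
sign(π) = (−1)^{n − #cycles} = (−1)^{27−4} = (−1)^23 = -1.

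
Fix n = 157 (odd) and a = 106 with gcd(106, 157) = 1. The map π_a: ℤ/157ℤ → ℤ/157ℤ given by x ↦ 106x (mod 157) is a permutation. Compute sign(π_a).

+1

Trace 121: π^k(121) = [121, 109, 93, 124, 113, 46, 9] for k=0..6.
The orbit structure of x ↦ 106x mod 157: 5 orbits of sizes [39, 39, 39, 39, 1].
n − c = 157 − 5 = 152; sign = (−1)^152 = +1.
The Jacobi symbol (106|157) = +1 (Zolotarev) agrees.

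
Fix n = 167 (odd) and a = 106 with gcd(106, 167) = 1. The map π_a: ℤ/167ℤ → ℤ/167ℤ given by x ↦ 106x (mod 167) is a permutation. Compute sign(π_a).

Start at x=47: 47 → 139 → 38 → 20 → 116 → 105 → 108 → … (one orbit).
π_106 has 2 disjoint cycles with lengths [166, 1] on {0,…,166}.
Σ(ℓ_i−1) = 167−2 = 165; sign = (−1)^165 = -1.
The Jacobi symbol (106|167) = -1 (Zolotarev) agrees.

-1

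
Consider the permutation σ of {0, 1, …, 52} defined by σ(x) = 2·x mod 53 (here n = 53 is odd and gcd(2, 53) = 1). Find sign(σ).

Start at x=26: 26 → 52 → 51 → 49 → 45 → 37 → 21 → … (one orbit).
Cycle lengths of π_2 on ℤ/53ℤ: [52, 1]; 2 cycles in total.
sign(π) = (−1)^{n − #cycles} = (−1)^{53−2} = (−1)^51 = -1.
The Jacobi symbol (2|53) = -1 (Zolotarev) agrees.

-1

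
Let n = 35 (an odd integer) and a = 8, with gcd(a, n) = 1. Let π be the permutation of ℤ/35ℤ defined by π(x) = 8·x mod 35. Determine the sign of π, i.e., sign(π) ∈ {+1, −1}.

Trace 22: π^k(22) = [22, 1, 8, 29] for k=0..3.
Cycle type of π: 4×7 + 1×7; total 14 cycles.
With 14 cycles on 35 points, sign = (−1)^{35−14} = -1.
The Jacobi symbol (8|35) = -1 (Zolotarev) agrees.

-1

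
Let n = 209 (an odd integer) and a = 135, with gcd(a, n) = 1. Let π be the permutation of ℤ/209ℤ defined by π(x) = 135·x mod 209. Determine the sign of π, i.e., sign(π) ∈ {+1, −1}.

Trace 23: π^k(23) = [23, 179, 130, 203, 26, 166, 47] for k=0..6.
6 cycles of lengths [90, 90, 18, 5, 5, 1].
Σ(ℓ_i−1) = 209−6 = 203; sign = (−1)^203 = -1.

-1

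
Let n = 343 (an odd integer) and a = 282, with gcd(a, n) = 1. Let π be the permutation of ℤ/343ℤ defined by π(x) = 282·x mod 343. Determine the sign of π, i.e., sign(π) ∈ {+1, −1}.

+1

Orbit of 114 under x↦282x: [114, 249, 246, 86, 242, 330, 107]… (length divides ord_343(282)).
Decompose π into cycles: lengths [147, 147, 21, 21, 3, 3, 1] (7 cycles, including the fixed point 0).
Σ(ℓ_i−1) = 343−7 = 336; sign = (−1)^336 = +1.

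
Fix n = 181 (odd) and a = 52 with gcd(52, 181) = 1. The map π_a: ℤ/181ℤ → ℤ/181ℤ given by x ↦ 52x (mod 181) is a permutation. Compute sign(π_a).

+1

Orbit of 100 under x↦52x: [100, 132, 167, 177, 154, 44, 116]… (length divides ord_181(52)).
Cycle lengths of π_52 on ℤ/181ℤ: [90, 90, 1]; 3 cycles in total.
181 − 3 = 178 transpositions; sign(π) = (−1)^178 = +1.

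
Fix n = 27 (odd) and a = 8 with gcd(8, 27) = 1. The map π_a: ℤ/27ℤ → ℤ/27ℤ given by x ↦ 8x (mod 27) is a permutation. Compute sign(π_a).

-1

Trace 10: π^k(10) = [10, 26, 19, 17, 1, 8] for k=0..5.
The orbit structure of x ↦ 8x mod 27: 8 orbits of sizes [6, 6, 6, 2, 2, 2, 2, 1].
sign(π) = (−1)^{n − #cycles} = (−1)^{27−8} = (−1)^19 = -1.
Via Zolotarev, sign(π_{8}) = (8|27) = -1.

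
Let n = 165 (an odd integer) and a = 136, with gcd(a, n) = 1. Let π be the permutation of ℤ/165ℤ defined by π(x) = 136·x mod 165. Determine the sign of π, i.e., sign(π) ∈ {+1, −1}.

Orbit of 31 under x↦136x: [31, 91, 1, 136, 16]… (length divides ord_165(136)).
Cycle type of π: 5×30 + 1×15; total 45 cycles.
165 − 45 = 120 transpositions; sign(π) = (−1)^120 = +1.

+1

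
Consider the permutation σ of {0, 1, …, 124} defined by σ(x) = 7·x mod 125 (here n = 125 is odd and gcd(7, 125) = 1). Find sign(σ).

Orbit of 74 under x↦7x: [74, 18, 1, 7, 49, 93, 26]… (length divides ord_125(7)).
12 cycles of lengths [20, 20, 20, 20, 20, 4, 4, 4, 4, 4, 4, 1].
n − c = 125 − 12 = 113; sign = (−1)^113 = -1.
Zolotarev: (7|125) = -1, matching the cycle-count sign.

-1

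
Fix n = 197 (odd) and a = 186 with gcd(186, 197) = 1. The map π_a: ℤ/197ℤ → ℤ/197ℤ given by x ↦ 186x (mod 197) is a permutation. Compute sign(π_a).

-1

Start at x=56: 56 → 172 → 78 → 127 → 179 → 1 → 186 → … (one orbit).
Cycle lengths of π_186 on ℤ/197ℤ: [196, 1]; 2 cycles in total.
With 2 cycles on 197 points, sign = (−1)^{197−2} = -1.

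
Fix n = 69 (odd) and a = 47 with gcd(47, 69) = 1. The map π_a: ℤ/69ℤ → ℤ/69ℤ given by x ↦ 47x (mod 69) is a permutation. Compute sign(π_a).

Start at x=1: 1 → 47 → 1 (one orbit).
46 cycles of lengths [2, 2, 2, 2, 2, 2, 2, 2, 2, 2, 2, 2, 2, 2, 2, 2, 2, 2, 2, 2, 2, 2, 2, 1, 1, 1, 1, 1, 1, 1, 1, 1, 1, 1, 1, 1, 1, 1, 1, 1, 1, 1, 1, 1, 1, 1].
46 cycles on 69: each ℓ→(−1)^(ℓ−1), product (−1)^23 = -1.
Zolotarev: (47|69) = -1, matching the cycle-count sign.

-1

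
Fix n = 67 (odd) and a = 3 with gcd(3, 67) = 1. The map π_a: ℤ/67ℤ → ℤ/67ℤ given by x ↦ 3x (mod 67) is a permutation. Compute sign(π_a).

Orbit of 40 under x↦3x: [40, 53, 25, 8, 24, 5, 15]… (length divides ord_67(3)).
π_3 has 4 disjoint cycles with lengths [22, 22, 22, 1] on {0,…,66}.
Σ(ℓ_i−1) = 67−4 = 63; sign = (−1)^63 = -1.
Zolotarev: (3|67) = -1, matching the cycle-count sign.

-1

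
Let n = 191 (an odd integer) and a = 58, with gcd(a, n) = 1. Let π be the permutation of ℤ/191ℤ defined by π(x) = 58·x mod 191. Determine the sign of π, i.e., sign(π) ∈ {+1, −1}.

-1

Start at x=39: 39 → 161 → 170 → 119 → 26 → 171 → 177 → … (one orbit).
Cycle lengths of π_58 on ℤ/191ℤ: [190, 1]; 2 cycles in total.
With 2 cycles on 191 points, sign = (−1)^{191−2} = -1.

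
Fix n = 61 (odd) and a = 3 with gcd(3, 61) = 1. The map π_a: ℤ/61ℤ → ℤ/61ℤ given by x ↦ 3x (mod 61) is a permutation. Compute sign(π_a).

+1

Trace 1: π^k(1) = [1, 3, 9, 27, 20, 60, 58] for k=0..6.
Cycle lengths of π_3 on ℤ/61ℤ: [10, 10, 10, 10, 10, 10, 1]; 7 cycles in total.
sign(π) = (−1)^{n − #cycles} = (−1)^{61−7} = (−1)^54 = +1.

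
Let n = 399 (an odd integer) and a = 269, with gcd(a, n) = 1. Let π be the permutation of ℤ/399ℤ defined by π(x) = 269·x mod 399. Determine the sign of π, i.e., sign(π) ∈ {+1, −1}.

-1

Orbit of 335 under x↦269x: [335, 340, 89, 1, 269, 142, 293]… (length divides ord_399(269)).
Decompose π into cycles: lengths [18, 18, 18, 18, 18, 18, 18, 18, 18, 18, 18, 18, 18, 18, 18, 18, 18, 18, 18, 18, 18, 6, 6, 6, 2, 1] (26 cycles, including the fixed point 0).
sign(π) = (−1)^{n − #cycles} = (−1)^{399−26} = (−1)^373 = -1.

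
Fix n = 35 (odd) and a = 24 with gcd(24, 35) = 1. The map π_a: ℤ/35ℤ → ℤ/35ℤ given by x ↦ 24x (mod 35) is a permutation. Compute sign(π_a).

-1

Orbit of 24 under x↦24x: [24, 16, 34, 11, 19, 1]… (length divides ord_35(24)).
Decompose π into cycles: lengths [6, 6, 6, 6, 6, 2, 2, 1] (8 cycles, including the fixed point 0).
sign(π) = (−1)^{n − #cycles} = (−1)^{35−8} = (−1)^27 = -1.
The Jacobi symbol (24|35) = -1 (Zolotarev) agrees.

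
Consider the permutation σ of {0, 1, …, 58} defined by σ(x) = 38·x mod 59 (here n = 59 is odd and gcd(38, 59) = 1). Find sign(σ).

-1

Orbit of 36 under x↦38x: [36, 11, 5, 13, 22, 10, 26]… (length divides ord_59(38)).
The orbit structure of x ↦ 38x mod 59: 2 orbits of sizes [58, 1].
n − c = 59 − 2 = 57; sign = (−1)^57 = -1.
Zolotarev: (38|59) = -1, matching the cycle-count sign.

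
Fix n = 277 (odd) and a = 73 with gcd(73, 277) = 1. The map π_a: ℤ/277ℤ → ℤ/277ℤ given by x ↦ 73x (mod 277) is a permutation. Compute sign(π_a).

-1

Orbit of 173 under x↦73x: [173, 164, 61, 21, 148, 1, 73]… (length divides ord_277(73)).
π_73 has 4 disjoint cycles with lengths [92, 92, 92, 1] on {0,…,276}.
With 4 cycles on 277 points, sign = (−1)^{277−4} = -1.
Check: (73/277) = -1 by Zolotarev.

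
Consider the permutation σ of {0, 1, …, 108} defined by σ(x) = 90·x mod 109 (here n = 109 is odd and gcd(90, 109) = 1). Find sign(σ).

Orbit of 1 under x↦90x: [1, 90, 34, 8, 66, 54, 64]… (length divides ord_109(90)).
The orbit structure of x ↦ 90x mod 109: 4 orbits of sizes [36, 36, 36, 1].
Σ(ℓ_i−1) = 109−4 = 105; sign = (−1)^105 = -1.
Zolotarev: (90|109) = -1, matching the cycle-count sign.

-1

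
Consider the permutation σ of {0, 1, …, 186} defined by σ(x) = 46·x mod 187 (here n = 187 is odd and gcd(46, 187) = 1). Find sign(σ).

Orbit of 112 under x↦46x: [112, 103, 63, 93, 164, 64, 139]… (length divides ord_187(46)).
Cycle lengths of π_46 on ℤ/187ℤ: [80, 80, 16, 10, 1]; 5 cycles in total.
5 cycles on 187: each ℓ→(−1)^(ℓ−1), product (−1)^182 = +1.
Check: (46/187) = +1 by Zolotarev.

+1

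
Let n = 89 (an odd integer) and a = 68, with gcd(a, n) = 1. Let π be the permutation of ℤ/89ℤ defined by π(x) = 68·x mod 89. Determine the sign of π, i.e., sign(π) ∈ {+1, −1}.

Orbit of 2 under x↦68x: [2, 47, 81, 79, 32, 40, 50]… (length divides ord_89(68)).
Cycle lengths of π_68 on ℤ/89ℤ: [44, 44, 1]; 3 cycles in total.
89 − 3 = 86 transpositions; sign(π) = (−1)^86 = +1.
(68|89)_J = +1 (Zolotarev's lemma cross-check).

+1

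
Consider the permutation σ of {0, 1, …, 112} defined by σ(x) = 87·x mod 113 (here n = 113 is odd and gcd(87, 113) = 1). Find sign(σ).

Start at x=61: 61 → 109 → 104 → 8 → 18 → 97 → 77 → … (one orbit).
The orbit structure of x ↦ 87x mod 113: 3 orbits of sizes [56, 56, 1].
3 cycles on 113: each ℓ→(−1)^(ℓ−1), product (−1)^110 = +1.
Zolotarev: (87|113) = +1, matching the cycle-count sign.

+1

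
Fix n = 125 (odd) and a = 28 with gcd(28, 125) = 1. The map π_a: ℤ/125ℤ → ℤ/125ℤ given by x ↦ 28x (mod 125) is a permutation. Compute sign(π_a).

-1

Trace 59: π^k(59) = [59, 27, 6, 43, 79, 87, 61] for k=0..6.
Decompose π into cycles: lengths [100, 20, 4, 1] (4 cycles, including the fixed point 0).
With 4 cycles on 125 points, sign = (−1)^{125−4} = -1.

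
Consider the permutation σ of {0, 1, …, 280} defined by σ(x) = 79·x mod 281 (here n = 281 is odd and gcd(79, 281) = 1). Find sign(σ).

Start at x=249: 249 → 1 → 79 → 59 → 165 → 109 → 181 → 249 (one orbit).
Cycle lengths of π_79 on ℤ/281ℤ: [7, 7, 7, 7, 7, 7, 7, 7, 7, 7, 7, 7, 7, 7, 7, 7, 7, 7, 7, 7, 7, 7, 7, 7, 7, 7, 7, 7, 7, 7, 7, 7, 7, 7, 7, 7, 7, 7, 7, 7, 1]; 41 cycles in total.
281 − 41 = 240 transpositions; sign(π) = (−1)^240 = +1.
The Jacobi symbol (79|281) = +1 (Zolotarev) agrees.

+1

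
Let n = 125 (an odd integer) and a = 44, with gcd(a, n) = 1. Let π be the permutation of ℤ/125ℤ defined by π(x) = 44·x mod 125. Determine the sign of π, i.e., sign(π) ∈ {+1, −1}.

+1

Orbit of 86 under x↦44x: [86, 34, 121, 74, 6, 14, 116]… (length divides ord_125(44)).
7 cycles of lengths [50, 50, 10, 10, 2, 2, 1].
7 cycles on 125: each ℓ→(−1)^(ℓ−1), product (−1)^118 = +1.
Zolotarev: (44|125) = +1, matching the cycle-count sign.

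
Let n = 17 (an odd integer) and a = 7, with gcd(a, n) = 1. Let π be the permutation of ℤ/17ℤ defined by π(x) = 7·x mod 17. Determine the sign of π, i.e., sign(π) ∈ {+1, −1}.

-1

Orbit of 12 under x↦7x: [12, 16, 10, 2, 14, 13, 6]… (length divides ord_17(7)).
Cycle type of π: 16 + 1; total 2 cycles.
17 − 2 = 15 transpositions; sign(π) = (−1)^15 = -1.
Via Zolotarev, sign(π_{7}) = (7|17) = -1.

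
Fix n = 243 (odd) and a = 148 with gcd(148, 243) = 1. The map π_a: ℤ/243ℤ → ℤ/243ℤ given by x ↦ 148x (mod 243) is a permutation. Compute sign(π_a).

+1

Start at x=118: 118 → 211 → 124 → 127 → 85 → 187 → 217 → … (one orbit).
Cycle lengths of π_148 on ℤ/243ℤ: [81, 81, 27, 27, 9, 9, 3, 3, 1, 1, 1]; 11 cycles in total.
With 11 cycles on 243 points, sign = (−1)^{243−11} = +1.
(148|243)_J = +1 (Zolotarev's lemma cross-check).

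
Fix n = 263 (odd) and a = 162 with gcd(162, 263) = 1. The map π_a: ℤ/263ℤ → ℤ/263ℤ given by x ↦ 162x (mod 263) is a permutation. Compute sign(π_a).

Orbit of 104 under x↦162x: [104, 16, 225, 156, 24, 206, 234]… (length divides ord_263(162)).
The orbit structure of x ↦ 162x mod 263: 3 orbits of sizes [131, 131, 1].
n − c = 263 − 3 = 260; sign = (−1)^260 = +1.

+1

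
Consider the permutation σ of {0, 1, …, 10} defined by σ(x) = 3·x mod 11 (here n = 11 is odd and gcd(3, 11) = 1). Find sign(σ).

Start at x=1: 1 → 3 → 9 → 5 → 4 → 1 (one orbit).
Cycle lengths of π_3 on ℤ/11ℤ: [5, 5, 1]; 3 cycles in total.
Σ(ℓ_i−1) = 11−3 = 8; sign = (−1)^8 = +1.
Via Zolotarev, sign(π_{3}) = (3|11) = +1.

+1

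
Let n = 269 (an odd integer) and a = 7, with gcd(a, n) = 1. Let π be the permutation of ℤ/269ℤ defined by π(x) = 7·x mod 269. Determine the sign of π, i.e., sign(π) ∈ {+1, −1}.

-1

Trace 187: π^k(187) = [187, 233, 17, 119, 26, 182, 198] for k=0..6.
2 cycles of lengths [268, 1].
269 − 2 = 267 transpositions; sign(π) = (−1)^267 = -1.
Check: (7/269) = -1 by Zolotarev.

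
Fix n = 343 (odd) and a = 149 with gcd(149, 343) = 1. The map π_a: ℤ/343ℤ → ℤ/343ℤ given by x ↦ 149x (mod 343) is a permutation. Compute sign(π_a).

Start at x=30: 30 → 11 → 267 → 338 → 284 → 127 → 58 → … (one orbit).
π_149 has 7 disjoint cycles with lengths [147, 147, 21, 21, 3, 3, 1] on {0,…,342}.
Σ(ℓ_i−1) = 343−7 = 336; sign = (−1)^336 = +1.
The Jacobi symbol (149|343) = +1 (Zolotarev) agrees.

+1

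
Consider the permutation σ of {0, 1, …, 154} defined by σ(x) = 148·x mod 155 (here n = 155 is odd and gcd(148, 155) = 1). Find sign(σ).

Trace 52: π^k(52) = [52, 101, 68, 144, 77, 81, 53] for k=0..6.
Decompose π into cycles: lengths [60, 60, 30, 4, 1] (5 cycles, including the fixed point 0).
sign(π) = (−1)^{n − #cycles} = (−1)^{155−5} = (−1)^150 = +1.

+1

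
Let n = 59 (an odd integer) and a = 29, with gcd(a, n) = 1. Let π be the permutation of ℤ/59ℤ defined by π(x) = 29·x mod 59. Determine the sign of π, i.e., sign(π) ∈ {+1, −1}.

Trace 25: π^k(25) = [25, 17, 21, 19, 20, 49, 5] for k=0..6.
Cycle lengths of π_29 on ℤ/59ℤ: [29, 29, 1]; 3 cycles in total.
n − c = 59 − 3 = 56; sign = (−1)^56 = +1.
Zolotarev: (29|59) = +1, matching the cycle-count sign.

+1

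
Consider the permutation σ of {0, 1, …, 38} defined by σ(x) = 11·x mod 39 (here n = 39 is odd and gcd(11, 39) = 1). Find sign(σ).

Orbit of 2 under x↦11x: [2, 22, 8, 10, 32, 1, 11]… (length divides ord_39(11)).
Cycle type of π: 12×3 + 2 + 1; total 5 cycles.
5 cycles on 39: each ℓ→(−1)^(ℓ−1), product (−1)^34 = +1.
Zolotarev: (11|39) = +1, matching the cycle-count sign.

+1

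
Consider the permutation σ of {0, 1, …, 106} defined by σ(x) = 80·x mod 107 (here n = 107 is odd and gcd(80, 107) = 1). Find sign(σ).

Trace 85: π^k(85) = [85, 59, 12, 104, 81, 60, 92] for k=0..6.
Cycle type of π: 106 + 1; total 2 cycles.
107 − 2 = 105 transpositions; sign(π) = (−1)^105 = -1.
(80|107)_J = -1 (Zolotarev's lemma cross-check).

-1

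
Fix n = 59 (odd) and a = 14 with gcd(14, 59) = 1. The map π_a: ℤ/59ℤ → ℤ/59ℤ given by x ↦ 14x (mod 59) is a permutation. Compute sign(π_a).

-1

Trace 51: π^k(51) = [51, 6, 25, 55, 3, 42, 57] for k=0..6.
Cycle type of π: 58 + 1; total 2 cycles.
sign(π) = (−1)^{n − #cycles} = (−1)^{59−2} = (−1)^57 = -1.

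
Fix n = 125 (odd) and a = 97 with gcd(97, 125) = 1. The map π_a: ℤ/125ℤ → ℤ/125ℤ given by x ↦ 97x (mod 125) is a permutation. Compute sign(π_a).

-1

Orbit of 51 under x↦97x: [51, 72, 109, 73, 81, 107, 4]… (length divides ord_125(97)).
Cycle lengths of π_97 on ℤ/125ℤ: [100, 20, 4, 1]; 4 cycles in total.
With 4 cycles on 125 points, sign = (−1)^{125−4} = -1.
Via Zolotarev, sign(π_{97}) = (97|125) = -1.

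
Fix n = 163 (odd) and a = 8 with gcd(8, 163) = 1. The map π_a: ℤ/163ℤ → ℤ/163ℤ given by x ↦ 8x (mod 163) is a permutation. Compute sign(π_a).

Start at x=136: 136 → 110 → 65 → 31 → 85 → 28 → 61 → … (one orbit).
Cycle lengths of π_8 on ℤ/163ℤ: [54, 54, 54, 1]; 4 cycles in total.
sign(π) = (−1)^{n − #cycles} = (−1)^{163−4} = (−1)^159 = -1.

-1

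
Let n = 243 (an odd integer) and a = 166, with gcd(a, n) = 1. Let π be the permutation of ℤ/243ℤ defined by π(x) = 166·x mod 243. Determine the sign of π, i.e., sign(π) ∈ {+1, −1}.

Trace 19: π^k(19) = [19, 238, 142, 1, 166, 97, 64] for k=0..6.
11 cycles of lengths [81, 81, 27, 27, 9, 9, 3, 3, 1, 1, 1].
sign(π) = (−1)^{n − #cycles} = (−1)^{243−11} = (−1)^232 = +1.
The Jacobi symbol (166|243) = +1 (Zolotarev) agrees.

+1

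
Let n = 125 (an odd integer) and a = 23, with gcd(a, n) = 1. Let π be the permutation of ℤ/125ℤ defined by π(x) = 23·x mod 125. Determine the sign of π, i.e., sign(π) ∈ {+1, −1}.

Start at x=109: 109 → 7 → 36 → 78 → 44 → 12 → 26 → … (one orbit).
Cycle type of π: 100 + 20 + 4 + 1; total 4 cycles.
125 − 4 = 121 transpositions; sign(π) = (−1)^121 = -1.
Check: (23/125) = -1 by Zolotarev.

-1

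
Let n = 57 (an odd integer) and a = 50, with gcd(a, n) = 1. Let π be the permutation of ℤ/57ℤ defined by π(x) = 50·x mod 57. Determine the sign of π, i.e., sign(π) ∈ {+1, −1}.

Trace 50: π^k(50) = [50, 49, 56, 7, 8, 1] for k=0..5.
Cycle lengths of π_50 on ℤ/57ℤ: [6, 6, 6, 6, 6, 6, 6, 6, 6, 2, 1]; 11 cycles in total.
sign(π) = (−1)^{n − #cycles} = (−1)^{57−11} = (−1)^46 = +1.
The Jacobi symbol (50|57) = +1 (Zolotarev) agrees.

+1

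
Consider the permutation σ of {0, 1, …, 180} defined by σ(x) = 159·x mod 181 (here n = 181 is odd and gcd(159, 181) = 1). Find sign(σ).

-1

Orbit of 122 under x↦159x: [122, 31, 42, 162, 56, 35, 135]… (length divides ord_181(159)).
Decompose π into cycles: lengths [20, 20, 20, 20, 20, 20, 20, 20, 20, 1] (10 cycles, including the fixed point 0).
Σ(ℓ_i−1) = 181−10 = 171; sign = (−1)^171 = -1.
The Jacobi symbol (159|181) = -1 (Zolotarev) agrees.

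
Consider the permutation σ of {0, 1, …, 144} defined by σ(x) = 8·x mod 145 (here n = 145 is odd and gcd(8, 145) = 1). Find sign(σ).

Trace 36: π^k(36) = [36, 143, 129, 17, 136, 73, 4] for k=0..6.
The orbit structure of x ↦ 8x mod 145: 7 orbits of sizes [28, 28, 28, 28, 28, 4, 1].
Σ(ℓ_i−1) = 145−7 = 138; sign = (−1)^138 = +1.

+1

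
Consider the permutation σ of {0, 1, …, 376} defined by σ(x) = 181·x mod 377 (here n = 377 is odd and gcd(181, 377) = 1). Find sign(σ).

+1

Orbit of 339 under x↦181x: [339, 285, 313, 103, 170, 233, 326]… (length divides ord_377(181)).
Cycle type of π: 14×24 + 7×4 + 2×6 + 1; total 35 cycles.
sign(π) = (−1)^{n − #cycles} = (−1)^{377−35} = (−1)^342 = +1.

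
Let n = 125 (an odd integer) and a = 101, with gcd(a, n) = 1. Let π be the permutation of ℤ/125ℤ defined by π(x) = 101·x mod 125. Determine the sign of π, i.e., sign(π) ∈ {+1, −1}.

Trace 26: π^k(26) = [26, 1, 101, 76, 51] for k=0..4.
Cycle lengths of π_101 on ℤ/125ℤ: [5, 5, 5, 5, 5, 5, 5, 5, 5, 5, 5, 5, 5, 5, 5, 5, 5, 5, 5, 5, 1, 1, 1, 1, 1, 1, 1, 1, 1, 1, 1, 1, 1, 1, 1, 1, 1, 1, 1, 1, 1, 1, 1, 1, 1]; 45 cycles in total.
With 45 cycles on 125 points, sign = (−1)^{125−45} = +1.

+1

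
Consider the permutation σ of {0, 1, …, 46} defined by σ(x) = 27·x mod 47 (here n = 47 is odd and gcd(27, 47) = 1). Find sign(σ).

+1

Trace 7: π^k(7) = [7, 1, 27, 24, 37, 12, 42] for k=0..6.
Decompose π into cycles: lengths [23, 23, 1] (3 cycles, including the fixed point 0).
sign(π) = (−1)^{n − #cycles} = (−1)^{47−3} = (−1)^44 = +1.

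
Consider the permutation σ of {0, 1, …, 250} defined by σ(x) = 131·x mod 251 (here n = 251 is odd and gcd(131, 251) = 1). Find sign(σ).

+1

Orbit of 117 under x↦131x: [117, 16, 88, 233, 152, 83, 80]… (length divides ord_251(131)).
π_131 has 3 disjoint cycles with lengths [125, 125, 1] on {0,…,250}.
sign(π) = (−1)^{n − #cycles} = (−1)^{251−3} = (−1)^248 = +1.
(131|251)_J = +1 (Zolotarev's lemma cross-check).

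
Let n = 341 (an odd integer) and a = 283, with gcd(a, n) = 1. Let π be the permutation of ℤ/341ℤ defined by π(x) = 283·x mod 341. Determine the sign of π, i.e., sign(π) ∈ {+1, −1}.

Trace 70: π^k(70) = [70, 32, 190, 233, 126, 194, 1] for k=0..6.
Cycle lengths of π_283 on ℤ/341ℤ: [10, 10, 10, 10, 10, 10, 10, 10, 10, 10, 10, 10, 10, 10, 10, 10, 10, 10, 10, 10, 10, 10, 10, 10, 10, 10, 10, 10, 10, 10, 10, 5, 5, 5, 5, 5, 5, 1]; 38 cycles in total.
341 − 38 = 303 transpositions; sign(π) = (−1)^303 = -1.
The Jacobi symbol (283|341) = -1 (Zolotarev) agrees.

-1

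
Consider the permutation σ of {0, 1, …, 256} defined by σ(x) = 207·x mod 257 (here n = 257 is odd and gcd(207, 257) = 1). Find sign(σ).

Trace 157: π^k(157) = [157, 117, 61, 34, 99, 190, 9] for k=0..6.
π_207 has 3 disjoint cycles with lengths [128, 128, 1] on {0,…,256}.
3 cycles on 257: each ℓ→(−1)^(ℓ−1), product (−1)^254 = +1.
Via Zolotarev, sign(π_{207}) = (207|257) = +1.

+1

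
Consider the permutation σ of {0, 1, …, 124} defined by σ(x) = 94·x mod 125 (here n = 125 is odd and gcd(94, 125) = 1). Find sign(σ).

+1

Orbit of 36 under x↦94x: [36, 9, 96, 24, 6, 64, 16]… (length divides ord_125(94)).
Decompose π into cycles: lengths [50, 50, 10, 10, 2, 2, 1] (7 cycles, including the fixed point 0).
7 cycles on 125: each ℓ→(−1)^(ℓ−1), product (−1)^118 = +1.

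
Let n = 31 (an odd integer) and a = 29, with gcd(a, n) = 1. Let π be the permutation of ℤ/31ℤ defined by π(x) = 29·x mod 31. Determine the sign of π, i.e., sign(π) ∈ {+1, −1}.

Orbit of 27 under x↦29x: [27, 8, 15, 1, 29, 4, 23]… (length divides ord_31(29)).
Cycle lengths of π_29 on ℤ/31ℤ: [10, 10, 10, 1]; 4 cycles in total.
31 − 4 = 27 transpositions; sign(π) = (−1)^27 = -1.
Check: (29/31) = -1 by Zolotarev.

-1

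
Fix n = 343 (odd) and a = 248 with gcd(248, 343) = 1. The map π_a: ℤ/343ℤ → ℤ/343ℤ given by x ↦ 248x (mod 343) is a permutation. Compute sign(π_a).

-1

Start at x=40: 40 → 316 → 164 → 198 → 55 → 263 → 54 → … (one orbit).
Cycle type of π: 294 + 42 + 6 + 1; total 4 cycles.
sign(π) = (−1)^{n − #cycles} = (−1)^{343−4} = (−1)^339 = -1.
Check: (248/343) = -1 by Zolotarev.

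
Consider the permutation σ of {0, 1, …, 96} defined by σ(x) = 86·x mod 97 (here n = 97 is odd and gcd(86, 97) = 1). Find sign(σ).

Orbit of 62 under x↦86x: [62, 94, 33, 25, 16, 18, 93]… (length divides ord_97(86)).
Cycle lengths of π_86 on ℤ/97ℤ: [48, 48, 1]; 3 cycles in total.
97 − 3 = 94 transpositions; sign(π) = (−1)^94 = +1.
(86|97)_J = +1 (Zolotarev's lemma cross-check).

+1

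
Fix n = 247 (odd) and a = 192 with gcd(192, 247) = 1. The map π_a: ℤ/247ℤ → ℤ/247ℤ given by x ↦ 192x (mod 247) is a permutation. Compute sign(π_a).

-1

Start at x=61: 61 → 103 → 16 → 108 → 235 → 166 → 9 → … (one orbit).
Cycle type of π: 18×13 + 6×2 + 1; total 16 cycles.
Σ(ℓ_i−1) = 247−16 = 231; sign = (−1)^231 = -1.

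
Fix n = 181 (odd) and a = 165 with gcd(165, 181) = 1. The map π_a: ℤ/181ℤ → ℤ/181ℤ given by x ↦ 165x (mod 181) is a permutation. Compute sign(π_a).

+1

Trace 170: π^k(170) = [170, 176, 80, 168, 27, 111, 34] for k=0..6.
Cycle type of π: 90×2 + 1; total 3 cycles.
sign(π) = (−1)^{n − #cycles} = (−1)^{181−3} = (−1)^178 = +1.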